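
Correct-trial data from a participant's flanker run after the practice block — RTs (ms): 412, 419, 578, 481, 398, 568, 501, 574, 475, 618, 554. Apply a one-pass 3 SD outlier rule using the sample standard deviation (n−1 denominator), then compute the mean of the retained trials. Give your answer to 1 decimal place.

507.1 ms

n = 11, ΣRT = 5578, M = 507.091
Σ(x−M)² = 58166.91; s = √(58166.91/10) = 76.267
Cutoffs: 507.091 ± 3·76.267 → [278.3, 735.9]
No RTs fall outside the cutoffs; all 11 retained. Mean = 5578/11 = 507.091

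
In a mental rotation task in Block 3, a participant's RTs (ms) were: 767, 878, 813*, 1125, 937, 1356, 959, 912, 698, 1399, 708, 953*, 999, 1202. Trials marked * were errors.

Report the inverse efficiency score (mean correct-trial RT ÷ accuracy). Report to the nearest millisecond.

1161 ms

Correct trials (n=12): 767, 878, 1125, 937, 1356, 959, 912, 698, 1399, 708, 999, 1202
Mean correct RT = 11940/12 = 995.0000 ms
Proportion correct = 12/14
IES = 995.0000 / (12/14) = 1160.833 ms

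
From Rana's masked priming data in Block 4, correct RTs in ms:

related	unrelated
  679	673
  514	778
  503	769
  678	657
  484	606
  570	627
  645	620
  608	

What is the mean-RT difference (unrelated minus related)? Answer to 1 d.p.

90.6 ms

M(related) = 4681/8 = 585.125
M(unrelated) = 4730/7 = 675.714
Difference = 675.714 − 585.125 = 90.589 ms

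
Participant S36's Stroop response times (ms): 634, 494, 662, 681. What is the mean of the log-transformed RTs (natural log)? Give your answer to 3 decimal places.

ln(RT): 6.4520, 6.2025, 6.4953, 6.5236
Σ ln(RT) = 25.6734
Mean = 25.6734/4 = 6.41835

6.418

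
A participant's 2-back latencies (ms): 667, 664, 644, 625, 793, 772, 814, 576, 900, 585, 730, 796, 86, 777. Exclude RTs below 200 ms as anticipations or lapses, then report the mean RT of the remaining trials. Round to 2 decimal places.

Excluded: 86
Retained (n=13): Σ = 9343
Mean = 9343/13 = 718.6923

718.69 ms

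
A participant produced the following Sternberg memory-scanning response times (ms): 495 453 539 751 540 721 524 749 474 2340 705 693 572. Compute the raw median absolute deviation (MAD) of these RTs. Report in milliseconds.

119 ms

Sorted: 453, 474, 495, 524, 539, 540, 572, 693, 705, 721, 749, 751, 2340 → median = 572
|x − 572|: 77, 119, 33, 179, 32, 149, 48, 177, 98, 1768, 133, 121, 0
Sorted deviations: 0, 32, 33, 48, 77, 98, 119, 121, 133, 149, 177, 179, 1768 → MAD = 119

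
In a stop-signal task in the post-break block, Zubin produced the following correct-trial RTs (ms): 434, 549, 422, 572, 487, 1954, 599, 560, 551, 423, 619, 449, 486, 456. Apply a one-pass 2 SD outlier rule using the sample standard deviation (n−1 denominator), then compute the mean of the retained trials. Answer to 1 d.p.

508.2 ms

n = 14, ΣRT = 8561, M = 611.500
Σ(x−M)² = 1999083.50; s = √(1999083.50/13) = 392.142
Cutoffs: 611.500 ± 2·392.142 → [-172.8, 1395.8]
Outside: 1954 → excluded.
Retained (n=13): Σ = 6607, mean = 6607/13 = 508.231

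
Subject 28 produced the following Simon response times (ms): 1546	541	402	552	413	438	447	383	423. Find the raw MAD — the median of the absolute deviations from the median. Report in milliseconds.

Sorted: 383, 402, 413, 423, 438, 447, 541, 552, 1546 → median = 438
|x − 438|: 1108, 103, 36, 114, 25, 0, 9, 55, 15
Sorted deviations: 0, 9, 15, 25, 36, 55, 103, 114, 1108 → MAD = 36

36 ms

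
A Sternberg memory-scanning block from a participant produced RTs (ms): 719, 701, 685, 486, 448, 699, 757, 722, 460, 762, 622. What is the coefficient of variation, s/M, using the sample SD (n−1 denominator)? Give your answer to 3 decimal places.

0.187

n = 11, Σ = 7061, M = 641.9091
Σ(x−M)² = 144028.909; s = √(144028.909/10) = 120.0120
CV = 120.0120 / 641.9091 = 0.18696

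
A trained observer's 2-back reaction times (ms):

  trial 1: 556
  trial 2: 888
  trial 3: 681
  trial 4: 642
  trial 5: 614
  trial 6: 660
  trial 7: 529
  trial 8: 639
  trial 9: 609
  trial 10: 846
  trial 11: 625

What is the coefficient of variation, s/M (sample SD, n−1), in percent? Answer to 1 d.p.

16.6%

n = 11, Σ = 7289, M = 662.6364
Σ(x−M)² = 121628.545; s = √(121628.545/10) = 110.2853
CV = 110.2853 / 662.6364 = 0.16643 = 16.643%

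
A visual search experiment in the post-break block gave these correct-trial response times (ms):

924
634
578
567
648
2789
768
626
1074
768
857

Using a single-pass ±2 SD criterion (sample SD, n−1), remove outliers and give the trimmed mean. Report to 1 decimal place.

744.4 ms

n = 11, ΣRT = 10233, M = 930.273
Σ(x−M)² = 4049698.18; s = √(4049698.18/10) = 636.372
Cutoffs: 930.273 ± 2·636.372 → [-342.5, 2203.0]
Outside: 2789 → excluded.
Retained (n=10): Σ = 7444, mean = 7444/10 = 744.400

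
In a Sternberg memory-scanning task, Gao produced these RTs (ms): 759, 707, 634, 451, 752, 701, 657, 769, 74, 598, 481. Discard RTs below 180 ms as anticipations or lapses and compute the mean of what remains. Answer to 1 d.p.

Excluded: 74
Retained (n=10): Σ = 6509
Mean = 6509/10 = 650.9000

650.9 ms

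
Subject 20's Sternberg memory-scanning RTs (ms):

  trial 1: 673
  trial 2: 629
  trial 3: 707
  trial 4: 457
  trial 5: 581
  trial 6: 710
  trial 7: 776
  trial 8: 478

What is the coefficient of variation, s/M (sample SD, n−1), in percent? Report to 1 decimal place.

18.2%

n = 8, Σ = 5011, M = 626.3750
Σ(x−M)² = 90823.875; s = √(90823.875/7) = 113.9072
CV = 113.9072 / 626.3750 = 0.18185 = 18.185%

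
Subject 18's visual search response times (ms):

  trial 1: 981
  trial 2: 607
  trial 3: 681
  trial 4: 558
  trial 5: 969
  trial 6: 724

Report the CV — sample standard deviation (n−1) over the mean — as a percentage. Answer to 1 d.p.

n = 6, Σ = 4520, M = 753.3333
Σ(x−M)² = 164005.333; s = √(164005.333/5) = 181.1106
CV = 181.1106 / 753.3333 = 0.24041 = 24.041%

24.0%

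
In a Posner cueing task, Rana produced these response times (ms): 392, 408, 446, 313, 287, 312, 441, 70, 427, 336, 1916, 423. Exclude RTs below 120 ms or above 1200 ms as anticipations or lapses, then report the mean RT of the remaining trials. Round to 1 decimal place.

378.5 ms

Excluded: 70, 1916
Retained (n=10): Σ = 3785
Mean = 3785/10 = 378.5000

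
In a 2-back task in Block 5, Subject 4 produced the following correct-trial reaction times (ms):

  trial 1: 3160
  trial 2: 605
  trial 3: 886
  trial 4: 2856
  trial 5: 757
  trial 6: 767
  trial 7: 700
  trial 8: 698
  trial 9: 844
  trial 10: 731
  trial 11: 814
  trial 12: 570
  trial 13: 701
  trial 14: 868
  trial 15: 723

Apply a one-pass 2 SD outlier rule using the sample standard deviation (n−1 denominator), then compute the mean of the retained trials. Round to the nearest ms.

n = 15, ΣRT = 15680, M = 1045.333
Σ(x−M)² = 9042819.33; s = √(9042819.33/14) = 803.689
Cutoffs: 1045.333 ± 2·803.689 → [-562.0, 2652.7]
Outside: 2856, 3160 → excluded.
Retained (n=13): Σ = 9664, mean = 9664/13 = 743.385

743 ms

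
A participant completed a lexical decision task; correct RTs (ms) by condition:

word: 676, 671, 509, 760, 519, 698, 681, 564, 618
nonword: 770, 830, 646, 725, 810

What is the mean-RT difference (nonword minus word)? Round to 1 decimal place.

M(word) = 5696/9 = 632.889
M(nonword) = 3781/5 = 756.200
Difference = 756.200 − 632.889 = 123.311 ms

123.3 ms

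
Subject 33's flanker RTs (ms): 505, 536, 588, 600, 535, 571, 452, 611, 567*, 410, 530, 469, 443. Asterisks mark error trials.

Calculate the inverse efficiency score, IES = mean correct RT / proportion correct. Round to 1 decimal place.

Correct trials (n=12): 505, 536, 588, 600, 535, 571, 452, 611, 410, 530, 469, 443
Mean correct RT = 6250/12 = 520.8333 ms
Proportion correct = 12/13
IES = 520.8333 / (12/13) = 564.236 ms

564.2 ms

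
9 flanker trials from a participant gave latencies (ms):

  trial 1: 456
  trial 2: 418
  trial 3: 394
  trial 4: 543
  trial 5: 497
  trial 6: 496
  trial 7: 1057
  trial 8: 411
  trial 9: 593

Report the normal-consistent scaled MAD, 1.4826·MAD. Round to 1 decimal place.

115.6 ms

Sorted: 394, 411, 418, 456, 496, 497, 543, 593, 1057 → median = 496
|x − 496| sorted: 0, 1, 40, 47, 78, 85, 97, 102, 561 → MAD = 78
Robust SD ≈ 1.4826 × 78 = 115.643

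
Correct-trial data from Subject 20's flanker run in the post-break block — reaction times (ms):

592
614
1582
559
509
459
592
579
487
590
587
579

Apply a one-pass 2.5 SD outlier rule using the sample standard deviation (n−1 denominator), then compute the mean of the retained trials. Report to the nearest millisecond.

n = 12, ΣRT = 7729, M = 644.083
Σ(x−M)² = 985090.92; s = √(985090.92/11) = 299.255
Cutoffs: 644.083 ± 2.5·299.255 → [-104.1, 1392.2]
Outside: 1582 → excluded.
Retained (n=11): Σ = 6147, mean = 6147/11 = 558.818

559 ms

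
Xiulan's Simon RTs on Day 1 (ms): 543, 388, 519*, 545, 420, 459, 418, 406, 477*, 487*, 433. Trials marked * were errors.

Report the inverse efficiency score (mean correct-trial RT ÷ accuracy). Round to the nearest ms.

621 ms

Correct trials (n=8): 543, 388, 545, 420, 459, 418, 406, 433
Mean correct RT = 3612/8 = 451.5000 ms
Proportion correct = 8/11
IES = 451.5000 / (8/11) = 620.812 ms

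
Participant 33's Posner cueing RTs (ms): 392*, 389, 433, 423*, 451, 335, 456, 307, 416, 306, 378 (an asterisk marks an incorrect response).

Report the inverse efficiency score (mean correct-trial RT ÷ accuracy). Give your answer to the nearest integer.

471 ms

Correct trials (n=9): 389, 433, 451, 335, 456, 307, 416, 306, 378
Mean correct RT = 3471/9 = 385.6667 ms
Proportion correct = 9/11
IES = 385.6667 / (9/11) = 471.370 ms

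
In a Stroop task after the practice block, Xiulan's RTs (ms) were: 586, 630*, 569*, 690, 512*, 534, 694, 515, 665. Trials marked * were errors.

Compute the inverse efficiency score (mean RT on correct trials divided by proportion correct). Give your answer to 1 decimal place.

921.0 ms

Correct trials (n=6): 586, 690, 534, 694, 515, 665
Mean correct RT = 3684/6 = 614.0000 ms
Proportion correct = 6/9
IES = 614.0000 / (6/9) = 921.000 ms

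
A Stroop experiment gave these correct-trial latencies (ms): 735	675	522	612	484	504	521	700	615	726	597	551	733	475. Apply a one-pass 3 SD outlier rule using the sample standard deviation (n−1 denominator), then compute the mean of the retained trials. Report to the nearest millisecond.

604 ms

n = 14, ΣRT = 8450, M = 603.571
Σ(x−M)² = 120637.43; s = √(120637.43/13) = 96.332
Cutoffs: 603.571 ± 3·96.332 → [314.6, 892.6]
No RTs fall outside the cutoffs; all 14 retained. Mean = 8450/14 = 603.571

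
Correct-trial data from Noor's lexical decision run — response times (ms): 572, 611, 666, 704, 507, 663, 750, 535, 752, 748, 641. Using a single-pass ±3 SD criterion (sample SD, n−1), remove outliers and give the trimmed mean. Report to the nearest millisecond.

n = 11, ΣRT = 7149, M = 649.909
Σ(x−M)² = 74708.91; s = √(74708.91/10) = 86.434
Cutoffs: 649.909 ± 3·86.434 → [390.6, 909.2]
No RTs fall outside the cutoffs; all 11 retained. Mean = 7149/11 = 649.909

650 ms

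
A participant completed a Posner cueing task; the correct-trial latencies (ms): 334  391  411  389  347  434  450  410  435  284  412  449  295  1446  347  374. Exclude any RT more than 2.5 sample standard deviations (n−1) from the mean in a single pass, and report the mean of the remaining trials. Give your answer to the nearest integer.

n = 16, ΣRT = 7208, M = 450.500
Σ(x−M)² = 1096292.00; s = √(1096292.00/15) = 270.344
Cutoffs: 450.500 ± 2.5·270.344 → [-225.4, 1126.4]
Outside: 1446 → excluded.
Retained (n=15): Σ = 5762, mean = 5762/15 = 384.133

384 ms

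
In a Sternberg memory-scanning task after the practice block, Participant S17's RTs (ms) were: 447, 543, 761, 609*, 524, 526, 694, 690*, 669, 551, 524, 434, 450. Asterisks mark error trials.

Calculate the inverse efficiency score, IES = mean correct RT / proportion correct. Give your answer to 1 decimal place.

657.8 ms

Correct trials (n=11): 447, 543, 761, 524, 526, 694, 669, 551, 524, 434, 450
Mean correct RT = 6123/11 = 556.6364 ms
Proportion correct = 11/13
IES = 556.6364 / (11/13) = 657.843 ms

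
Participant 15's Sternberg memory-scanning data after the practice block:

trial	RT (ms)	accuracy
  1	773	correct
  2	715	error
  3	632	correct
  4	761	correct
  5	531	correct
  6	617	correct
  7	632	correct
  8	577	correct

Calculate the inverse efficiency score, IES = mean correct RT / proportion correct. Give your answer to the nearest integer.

Correct trials (n=7): 773, 632, 761, 531, 617, 632, 577
Mean correct RT = 4523/7 = 646.1429 ms
Proportion correct = 7/8
IES = 646.1429 / (7/8) = 738.449 ms

738 ms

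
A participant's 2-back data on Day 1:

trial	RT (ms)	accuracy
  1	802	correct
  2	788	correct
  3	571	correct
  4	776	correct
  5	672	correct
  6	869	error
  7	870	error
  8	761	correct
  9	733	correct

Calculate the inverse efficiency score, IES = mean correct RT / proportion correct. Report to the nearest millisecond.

937 ms

Correct trials (n=7): 802, 788, 571, 776, 672, 761, 733
Mean correct RT = 5103/7 = 729.0000 ms
Proportion correct = 7/9
IES = 729.0000 / (7/9) = 937.286 ms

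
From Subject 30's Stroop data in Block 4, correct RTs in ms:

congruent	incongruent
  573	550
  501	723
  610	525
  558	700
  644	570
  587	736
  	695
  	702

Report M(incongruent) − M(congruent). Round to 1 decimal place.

M(congruent) = 3473/6 = 578.833
M(incongruent) = 5201/8 = 650.125
Difference = 650.125 − 578.833 = 71.292 ms

71.3 ms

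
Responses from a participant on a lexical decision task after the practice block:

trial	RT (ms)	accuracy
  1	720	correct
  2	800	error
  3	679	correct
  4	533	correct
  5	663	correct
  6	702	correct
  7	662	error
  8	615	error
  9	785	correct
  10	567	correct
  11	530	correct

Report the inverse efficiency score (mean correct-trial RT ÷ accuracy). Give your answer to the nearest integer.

Correct trials (n=8): 720, 679, 533, 663, 702, 785, 567, 530
Mean correct RT = 5179/8 = 647.3750 ms
Proportion correct = 8/11
IES = 647.3750 / (8/11) = 890.141 ms

890 ms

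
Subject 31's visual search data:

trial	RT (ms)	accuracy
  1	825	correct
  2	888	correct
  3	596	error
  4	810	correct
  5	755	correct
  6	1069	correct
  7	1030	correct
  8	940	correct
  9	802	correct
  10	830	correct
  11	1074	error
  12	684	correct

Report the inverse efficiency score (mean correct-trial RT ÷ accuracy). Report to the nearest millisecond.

1036 ms

Correct trials (n=10): 825, 888, 810, 755, 1069, 1030, 940, 802, 830, 684
Mean correct RT = 8633/10 = 863.3000 ms
Proportion correct = 10/12
IES = 863.3000 / (10/12) = 1035.960 ms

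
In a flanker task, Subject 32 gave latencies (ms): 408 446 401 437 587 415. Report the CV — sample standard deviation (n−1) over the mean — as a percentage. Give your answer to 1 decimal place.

15.5%

n = 6, Σ = 2694, M = 449.0000
Σ(x−M)² = 24338.000; s = √(24338.000/5) = 69.7682
CV = 69.7682 / 449.0000 = 0.15539 = 15.539%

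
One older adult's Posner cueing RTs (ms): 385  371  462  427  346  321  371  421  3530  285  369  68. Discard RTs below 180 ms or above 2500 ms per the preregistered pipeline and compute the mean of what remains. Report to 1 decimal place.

Excluded: 68, 3530
Retained (n=10): Σ = 3758
Mean = 3758/10 = 375.8000

375.8 ms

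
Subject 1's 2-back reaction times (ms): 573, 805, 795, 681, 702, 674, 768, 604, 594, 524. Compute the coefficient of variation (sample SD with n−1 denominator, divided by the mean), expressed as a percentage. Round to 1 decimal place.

n = 10, Σ = 6720, M = 672.0000
Σ(x−M)² = 85432.000; s = √(85432.000/9) = 97.4292
CV = 97.4292 / 672.0000 = 0.14498 = 14.498%

14.5%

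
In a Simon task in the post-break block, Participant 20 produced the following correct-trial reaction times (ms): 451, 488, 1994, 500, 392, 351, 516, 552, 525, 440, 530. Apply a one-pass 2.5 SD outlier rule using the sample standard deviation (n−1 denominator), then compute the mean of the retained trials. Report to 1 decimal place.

474.5 ms

n = 11, ΣRT = 6739, M = 612.636
Σ(x−M)² = 2136974.55; s = √(2136974.55/10) = 462.274
Cutoffs: 612.636 ± 2.5·462.274 → [-543.0, 1768.3]
Outside: 1994 → excluded.
Retained (n=10): Σ = 4745, mean = 4745/10 = 474.500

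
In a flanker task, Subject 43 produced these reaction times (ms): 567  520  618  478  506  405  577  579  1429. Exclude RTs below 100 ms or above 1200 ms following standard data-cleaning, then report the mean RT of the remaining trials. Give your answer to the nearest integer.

Excluded: 1429
Retained (n=8): Σ = 4250
Mean = 4250/8 = 531.2500

531 ms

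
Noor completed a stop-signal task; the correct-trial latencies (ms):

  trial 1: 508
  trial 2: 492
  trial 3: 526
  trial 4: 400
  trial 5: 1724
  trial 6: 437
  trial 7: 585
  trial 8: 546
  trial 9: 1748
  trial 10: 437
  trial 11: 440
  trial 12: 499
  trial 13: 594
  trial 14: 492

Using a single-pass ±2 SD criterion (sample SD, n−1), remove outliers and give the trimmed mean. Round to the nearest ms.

496 ms

n = 14, ΣRT = 9428, M = 673.429
Σ(x−M)² = 2675179.43; s = √(2675179.43/13) = 453.633
Cutoffs: 673.429 ± 2·453.633 → [-233.8, 1580.7]
Outside: 1724, 1748 → excluded.
Retained (n=12): Σ = 5956, mean = 5956/12 = 496.333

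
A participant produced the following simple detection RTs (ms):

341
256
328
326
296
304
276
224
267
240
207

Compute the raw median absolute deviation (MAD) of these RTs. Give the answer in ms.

36 ms

Sorted: 207, 224, 240, 256, 267, 276, 296, 304, 326, 328, 341 → median = 276
|x − 276|: 65, 20, 52, 50, 20, 28, 0, 52, 9, 36, 69
Sorted deviations: 0, 9, 20, 20, 28, 36, 50, 52, 52, 65, 69 → MAD = 36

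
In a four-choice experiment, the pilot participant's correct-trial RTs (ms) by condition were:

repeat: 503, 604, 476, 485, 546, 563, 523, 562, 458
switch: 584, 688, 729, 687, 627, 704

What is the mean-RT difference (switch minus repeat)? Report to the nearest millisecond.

M(repeat) = 4720/9 = 524.444
M(switch) = 4019/6 = 669.833
Difference = 669.833 − 524.444 = 145.389 ms

145 ms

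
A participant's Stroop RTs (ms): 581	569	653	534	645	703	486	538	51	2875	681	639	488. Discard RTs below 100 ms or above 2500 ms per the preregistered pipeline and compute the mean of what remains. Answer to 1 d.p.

Excluded: 51, 2875
Retained (n=11): Σ = 6517
Mean = 6517/11 = 592.4545

592.5 ms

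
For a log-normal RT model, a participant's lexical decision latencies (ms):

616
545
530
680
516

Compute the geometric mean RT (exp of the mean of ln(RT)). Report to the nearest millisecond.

ln(RT): 6.4232, 6.3008, 6.2729, 6.5221, 6.2461
Mean ln(RT) = 31.7651/5 = 6.35302
Geometric mean = exp(6.35302) = 574.23 ms

574 ms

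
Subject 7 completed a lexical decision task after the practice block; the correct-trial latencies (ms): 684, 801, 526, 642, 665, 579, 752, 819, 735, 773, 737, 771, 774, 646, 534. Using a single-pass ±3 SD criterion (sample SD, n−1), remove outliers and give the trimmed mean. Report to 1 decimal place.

695.9 ms

n = 15, ΣRT = 10438, M = 695.867
Σ(x−M)² = 125483.73; s = √(125483.73/14) = 94.674
Cutoffs: 695.867 ± 3·94.674 → [411.8, 979.9]
No RTs fall outside the cutoffs; all 15 retained. Mean = 10438/15 = 695.867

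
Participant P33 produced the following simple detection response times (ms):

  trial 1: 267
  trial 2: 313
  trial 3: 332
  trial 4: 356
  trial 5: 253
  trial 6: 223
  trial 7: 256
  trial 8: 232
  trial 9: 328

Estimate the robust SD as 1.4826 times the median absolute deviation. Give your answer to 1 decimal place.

Sorted: 223, 232, 253, 256, 267, 313, 328, 332, 356 → median = 267
|x − 267| sorted: 0, 11, 14, 35, 44, 46, 61, 65, 89 → MAD = 44
Robust SD ≈ 1.4826 × 44 = 65.234

65.2 ms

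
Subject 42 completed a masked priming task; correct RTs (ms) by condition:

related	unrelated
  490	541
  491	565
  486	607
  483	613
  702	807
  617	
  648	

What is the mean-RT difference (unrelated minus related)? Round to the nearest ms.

M(related) = 3917/7 = 559.571
M(unrelated) = 3133/5 = 626.600
Difference = 626.600 − 559.571 = 67.029 ms

67 ms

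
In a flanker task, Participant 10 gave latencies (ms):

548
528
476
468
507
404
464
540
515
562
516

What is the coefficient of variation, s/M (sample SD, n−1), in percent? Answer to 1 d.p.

n = 11, Σ = 5528, M = 502.5455
Σ(x−M)² = 21102.727; s = √(21102.727/10) = 45.9377
CV = 45.9377 / 502.5455 = 0.09141 = 9.141%

9.1%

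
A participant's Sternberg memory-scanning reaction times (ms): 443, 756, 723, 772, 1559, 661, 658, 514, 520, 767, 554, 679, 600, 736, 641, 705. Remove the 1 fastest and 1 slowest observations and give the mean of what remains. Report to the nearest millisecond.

Sorted: 443, 514, 520, 554, 600, 641, 658, 661, 679, 705, 723, 736, 756, 767, 772, 1559
Drop lowest 1 (443) and highest 1 (1559)
Remaining (n=14): Σ = 9286, mean = 9286/14 = 663.286

663 ms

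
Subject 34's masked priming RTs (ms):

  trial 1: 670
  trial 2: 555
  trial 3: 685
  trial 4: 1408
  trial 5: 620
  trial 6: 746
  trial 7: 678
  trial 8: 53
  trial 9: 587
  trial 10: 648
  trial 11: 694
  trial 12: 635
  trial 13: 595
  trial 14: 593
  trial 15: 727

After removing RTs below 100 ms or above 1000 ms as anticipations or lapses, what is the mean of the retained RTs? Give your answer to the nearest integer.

Excluded: 53, 1408
Retained (n=13): Σ = 8433
Mean = 8433/13 = 648.6923

649 ms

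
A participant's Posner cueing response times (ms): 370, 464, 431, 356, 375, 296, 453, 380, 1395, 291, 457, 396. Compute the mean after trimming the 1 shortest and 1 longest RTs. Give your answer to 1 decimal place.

Sorted: 291, 296, 356, 370, 375, 380, 396, 431, 453, 457, 464, 1395
Drop lowest 1 (291) and highest 1 (1395)
Remaining (n=10): Σ = 3978, mean = 3978/10 = 397.800

397.8 ms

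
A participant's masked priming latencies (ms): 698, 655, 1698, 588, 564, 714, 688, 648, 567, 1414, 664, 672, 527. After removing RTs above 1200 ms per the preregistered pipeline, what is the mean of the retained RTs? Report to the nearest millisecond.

Excluded: 1414, 1698
Retained (n=11): Σ = 6985
Mean = 6985/11 = 635.0000

635 ms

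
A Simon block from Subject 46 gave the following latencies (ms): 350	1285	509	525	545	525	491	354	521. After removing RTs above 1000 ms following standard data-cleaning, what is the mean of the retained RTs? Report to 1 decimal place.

Excluded: 1285
Retained (n=8): Σ = 3820
Mean = 3820/8 = 477.5000

477.5 ms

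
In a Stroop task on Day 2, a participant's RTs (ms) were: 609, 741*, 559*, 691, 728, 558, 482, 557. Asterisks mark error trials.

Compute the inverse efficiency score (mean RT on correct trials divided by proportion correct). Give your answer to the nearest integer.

806 ms

Correct trials (n=6): 609, 691, 728, 558, 482, 557
Mean correct RT = 3625/6 = 604.1667 ms
Proportion correct = 6/8
IES = 604.1667 / (6/8) = 805.556 ms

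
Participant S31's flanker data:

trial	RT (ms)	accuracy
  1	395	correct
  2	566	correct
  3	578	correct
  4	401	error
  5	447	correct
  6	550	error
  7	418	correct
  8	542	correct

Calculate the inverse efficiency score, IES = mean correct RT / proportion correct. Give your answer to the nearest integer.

655 ms

Correct trials (n=6): 395, 566, 578, 447, 418, 542
Mean correct RT = 2946/6 = 491.0000 ms
Proportion correct = 6/8
IES = 491.0000 / (6/8) = 654.667 ms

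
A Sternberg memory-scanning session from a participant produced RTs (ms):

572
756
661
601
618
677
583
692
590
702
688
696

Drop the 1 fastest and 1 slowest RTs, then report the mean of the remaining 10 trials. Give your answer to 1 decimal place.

650.8 ms

Sorted: 572, 583, 590, 601, 618, 661, 677, 688, 692, 696, 702, 756
Drop lowest 1 (572) and highest 1 (756)
Remaining (n=10): Σ = 6508, mean = 6508/10 = 650.800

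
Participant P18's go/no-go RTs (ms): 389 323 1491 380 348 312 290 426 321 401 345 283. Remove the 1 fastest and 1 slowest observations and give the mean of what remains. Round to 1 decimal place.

353.5 ms

Sorted: 283, 290, 312, 321, 323, 345, 348, 380, 389, 401, 426, 1491
Drop lowest 1 (283) and highest 1 (1491)
Remaining (n=10): Σ = 3535, mean = 3535/10 = 353.500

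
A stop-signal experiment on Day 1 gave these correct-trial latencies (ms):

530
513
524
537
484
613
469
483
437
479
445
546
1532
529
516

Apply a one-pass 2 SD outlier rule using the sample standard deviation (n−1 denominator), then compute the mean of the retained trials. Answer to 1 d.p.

507.5 ms

n = 15, ΣRT = 8637, M = 575.800
Σ(x−M)² = 1006776.40; s = √(1006776.40/14) = 268.165
Cutoffs: 575.800 ± 2·268.165 → [39.5, 1112.1]
Outside: 1532 → excluded.
Retained (n=14): Σ = 7105, mean = 7105/14 = 507.500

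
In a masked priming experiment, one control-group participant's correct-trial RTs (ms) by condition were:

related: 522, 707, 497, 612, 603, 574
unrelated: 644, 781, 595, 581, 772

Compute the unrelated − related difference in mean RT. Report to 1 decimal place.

M(related) = 3515/6 = 585.833
M(unrelated) = 3373/5 = 674.600
Difference = 674.600 − 585.833 = 88.767 ms

88.8 ms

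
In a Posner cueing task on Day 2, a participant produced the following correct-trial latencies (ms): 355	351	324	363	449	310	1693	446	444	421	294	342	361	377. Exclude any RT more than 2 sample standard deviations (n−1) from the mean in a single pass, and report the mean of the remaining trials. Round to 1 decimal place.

372.1 ms

n = 14, ΣRT = 6530, M = 466.429
Σ(x−M)² = 1653285.43; s = √(1653285.43/13) = 356.617
Cutoffs: 466.429 ± 2·356.617 → [-246.8, 1179.7]
Outside: 1693 → excluded.
Retained (n=13): Σ = 4837, mean = 4837/13 = 372.077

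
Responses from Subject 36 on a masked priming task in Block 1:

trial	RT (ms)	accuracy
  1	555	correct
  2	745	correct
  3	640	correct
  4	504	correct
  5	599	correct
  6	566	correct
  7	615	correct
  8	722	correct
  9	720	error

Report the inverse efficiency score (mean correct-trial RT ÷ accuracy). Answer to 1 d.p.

Correct trials (n=8): 555, 745, 640, 504, 599, 566, 615, 722
Mean correct RT = 4946/8 = 618.2500 ms
Proportion correct = 8/9
IES = 618.2500 / (8/9) = 695.531 ms

695.5 ms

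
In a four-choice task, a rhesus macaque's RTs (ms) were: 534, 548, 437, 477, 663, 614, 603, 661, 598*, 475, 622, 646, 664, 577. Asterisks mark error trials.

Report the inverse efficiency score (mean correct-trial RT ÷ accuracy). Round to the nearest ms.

623 ms

Correct trials (n=13): 534, 548, 437, 477, 663, 614, 603, 661, 475, 622, 646, 664, 577
Mean correct RT = 7521/13 = 578.5385 ms
Proportion correct = 13/14
IES = 578.5385 / (13/14) = 623.041 ms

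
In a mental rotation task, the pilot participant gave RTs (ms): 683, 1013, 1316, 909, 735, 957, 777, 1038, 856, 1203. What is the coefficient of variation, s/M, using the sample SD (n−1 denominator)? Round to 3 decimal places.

n = 10, Σ = 9487, M = 948.7000
Σ(x−M)² = 367670.100; s = √(367670.100/9) = 202.1194
CV = 202.1194 / 948.7000 = 0.21305

0.213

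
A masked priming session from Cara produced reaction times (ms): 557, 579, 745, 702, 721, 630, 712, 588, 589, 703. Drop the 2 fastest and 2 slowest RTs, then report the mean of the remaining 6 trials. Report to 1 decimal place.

654.0 ms

Sorted: 557, 579, 588, 589, 630, 702, 703, 712, 721, 745
Drop lowest 2 (557, 579) and highest 2 (721, 745)
Remaining (n=6): Σ = 3924, mean = 3924/6 = 654.000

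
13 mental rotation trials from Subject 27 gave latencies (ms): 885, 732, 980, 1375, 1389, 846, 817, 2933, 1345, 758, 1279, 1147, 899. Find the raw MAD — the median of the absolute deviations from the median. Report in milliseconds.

Sorted: 732, 758, 817, 846, 885, 899, 980, 1147, 1279, 1345, 1375, 1389, 2933 → median = 980
|x − 980|: 95, 248, 0, 395, 409, 134, 163, 1953, 365, 222, 299, 167, 81
Sorted deviations: 0, 81, 95, 134, 163, 167, 222, 248, 299, 365, 395, 409, 1953 → MAD = 222

222 ms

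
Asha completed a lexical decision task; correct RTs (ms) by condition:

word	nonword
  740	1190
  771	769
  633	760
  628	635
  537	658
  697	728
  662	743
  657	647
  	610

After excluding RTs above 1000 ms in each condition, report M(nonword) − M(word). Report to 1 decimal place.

28.1 ms

nonword: exclude 1190
M(word) = 5325/8 = 665.625
M(nonword) = 5550/8 = 693.750
Difference = 693.750 − 665.625 = 28.125 ms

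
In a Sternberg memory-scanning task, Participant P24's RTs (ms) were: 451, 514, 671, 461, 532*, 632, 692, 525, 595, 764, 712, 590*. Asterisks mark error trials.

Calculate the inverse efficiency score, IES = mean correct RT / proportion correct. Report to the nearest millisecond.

722 ms

Correct trials (n=10): 451, 514, 671, 461, 632, 692, 525, 595, 764, 712
Mean correct RT = 6017/10 = 601.7000 ms
Proportion correct = 10/12
IES = 601.7000 / (10/12) = 722.040 ms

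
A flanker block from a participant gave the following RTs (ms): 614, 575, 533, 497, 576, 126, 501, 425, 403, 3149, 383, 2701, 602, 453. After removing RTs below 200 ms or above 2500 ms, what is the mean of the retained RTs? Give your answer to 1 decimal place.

Excluded: 126, 2701, 3149
Retained (n=11): Σ = 5562
Mean = 5562/11 = 505.6364

505.6 ms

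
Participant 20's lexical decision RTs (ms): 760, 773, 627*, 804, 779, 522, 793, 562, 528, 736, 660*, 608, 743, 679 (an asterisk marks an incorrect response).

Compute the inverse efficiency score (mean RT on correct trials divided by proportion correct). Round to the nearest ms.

Correct trials (n=12): 760, 773, 804, 779, 522, 793, 562, 528, 736, 608, 743, 679
Mean correct RT = 8287/12 = 690.5833 ms
Proportion correct = 12/14
IES = 690.5833 / (12/14) = 805.681 ms

806 ms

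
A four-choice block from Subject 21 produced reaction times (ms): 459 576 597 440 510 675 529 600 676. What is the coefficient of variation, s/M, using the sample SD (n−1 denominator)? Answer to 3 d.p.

n = 9, Σ = 5062, M = 562.4444
Σ(x−M)² = 57914.222; s = √(57914.222/8) = 85.0839
CV = 85.0839 / 562.4444 = 0.15128

0.151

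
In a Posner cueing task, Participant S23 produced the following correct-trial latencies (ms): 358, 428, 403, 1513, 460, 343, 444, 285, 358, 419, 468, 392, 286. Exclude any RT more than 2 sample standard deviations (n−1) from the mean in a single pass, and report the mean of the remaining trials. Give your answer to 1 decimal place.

n = 13, ΣRT = 6157, M = 473.615
Σ(x−M)² = 1212695.08; s = √(1212695.08/12) = 317.896
Cutoffs: 473.615 ± 2·317.896 → [-162.2, 1109.4]
Outside: 1513 → excluded.
Retained (n=12): Σ = 4644, mean = 4644/12 = 387.000

387.0 ms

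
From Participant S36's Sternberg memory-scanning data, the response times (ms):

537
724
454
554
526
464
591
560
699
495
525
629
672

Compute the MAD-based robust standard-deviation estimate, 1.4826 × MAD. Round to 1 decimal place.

Sorted: 454, 464, 495, 525, 526, 537, 554, 560, 591, 629, 672, 699, 724 → median = 554
|x − 554| sorted: 0, 6, 17, 28, 29, 37, 59, 75, 90, 100, 118, 145, 170 → MAD = 59
Robust SD ≈ 1.4826 × 59 = 87.473

87.5 ms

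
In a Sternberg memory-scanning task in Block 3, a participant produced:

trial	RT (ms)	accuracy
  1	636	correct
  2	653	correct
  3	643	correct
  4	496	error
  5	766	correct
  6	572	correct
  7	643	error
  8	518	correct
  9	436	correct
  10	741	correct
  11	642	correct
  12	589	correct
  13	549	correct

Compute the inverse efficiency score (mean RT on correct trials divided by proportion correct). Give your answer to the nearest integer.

725 ms

Correct trials (n=11): 636, 653, 643, 766, 572, 518, 436, 741, 642, 589, 549
Mean correct RT = 6745/11 = 613.1818 ms
Proportion correct = 11/13
IES = 613.1818 / (11/13) = 724.669 ms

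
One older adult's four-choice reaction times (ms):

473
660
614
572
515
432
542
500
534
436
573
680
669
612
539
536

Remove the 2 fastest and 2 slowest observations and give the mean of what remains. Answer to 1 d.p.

555.8 ms

Sorted: 432, 436, 473, 500, 515, 534, 536, 539, 542, 572, 573, 612, 614, 660, 669, 680
Drop lowest 2 (432, 436) and highest 2 (669, 680)
Remaining (n=12): Σ = 6670, mean = 6670/12 = 555.833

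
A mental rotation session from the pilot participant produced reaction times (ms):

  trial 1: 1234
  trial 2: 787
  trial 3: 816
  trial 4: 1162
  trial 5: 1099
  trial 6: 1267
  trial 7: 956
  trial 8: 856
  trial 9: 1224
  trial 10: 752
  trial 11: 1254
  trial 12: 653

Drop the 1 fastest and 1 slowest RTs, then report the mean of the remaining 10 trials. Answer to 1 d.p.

1014.0 ms

Sorted: 653, 752, 787, 816, 856, 956, 1099, 1162, 1224, 1234, 1254, 1267
Drop lowest 1 (653) and highest 1 (1267)
Remaining (n=10): Σ = 10140, mean = 10140/10 = 1014.000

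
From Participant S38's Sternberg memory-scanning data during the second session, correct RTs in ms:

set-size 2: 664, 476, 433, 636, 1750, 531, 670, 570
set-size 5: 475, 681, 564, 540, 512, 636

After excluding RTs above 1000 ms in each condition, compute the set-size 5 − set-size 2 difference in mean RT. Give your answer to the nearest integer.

-1 ms

set-size 2: exclude 1750
M(set-size 2) = 3980/7 = 568.571
M(set-size 5) = 3408/6 = 568.000
Difference = 568.000 − 568.571 = -0.571 ms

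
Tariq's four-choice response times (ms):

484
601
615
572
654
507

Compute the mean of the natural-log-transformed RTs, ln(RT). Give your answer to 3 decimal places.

ln(RT): 6.1821, 6.3986, 6.4216, 6.3491, 6.4831, 6.2285
Σ ln(RT) = 38.0631
Mean = 38.0631/6 = 6.34384

6.344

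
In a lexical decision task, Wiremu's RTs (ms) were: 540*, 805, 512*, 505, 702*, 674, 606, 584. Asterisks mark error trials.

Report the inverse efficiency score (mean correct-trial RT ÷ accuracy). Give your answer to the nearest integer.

Correct trials (n=5): 805, 505, 674, 606, 584
Mean correct RT = 3174/5 = 634.8000 ms
Proportion correct = 5/8
IES = 634.8000 / (5/8) = 1015.680 ms

1016 ms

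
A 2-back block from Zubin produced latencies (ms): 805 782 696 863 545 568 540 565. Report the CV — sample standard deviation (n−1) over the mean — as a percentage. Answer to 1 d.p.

19.7%

n = 8, Σ = 5364, M = 670.5000
Σ(x−M)² = 122646.000; s = √(122646.000/7) = 132.3664
CV = 132.3664 / 670.5000 = 0.19741 = 19.741%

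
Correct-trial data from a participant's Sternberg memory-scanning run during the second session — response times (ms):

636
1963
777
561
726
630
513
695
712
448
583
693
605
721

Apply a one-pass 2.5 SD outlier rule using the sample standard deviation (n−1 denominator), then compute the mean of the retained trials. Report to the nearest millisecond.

638 ms

n = 14, ΣRT = 10263, M = 733.071
Σ(x−M)² = 1736624.93; s = √(1736624.93/13) = 365.495
Cutoffs: 733.071 ± 2.5·365.495 → [-180.7, 1646.8]
Outside: 1963 → excluded.
Retained (n=13): Σ = 8300, mean = 8300/13 = 638.462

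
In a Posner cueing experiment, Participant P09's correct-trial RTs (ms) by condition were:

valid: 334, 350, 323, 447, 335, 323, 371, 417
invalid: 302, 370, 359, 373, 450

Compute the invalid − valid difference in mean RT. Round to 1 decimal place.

8.3 ms

M(valid) = 2900/8 = 362.500
M(invalid) = 1854/5 = 370.800
Difference = 370.800 − 362.500 = 8.300 ms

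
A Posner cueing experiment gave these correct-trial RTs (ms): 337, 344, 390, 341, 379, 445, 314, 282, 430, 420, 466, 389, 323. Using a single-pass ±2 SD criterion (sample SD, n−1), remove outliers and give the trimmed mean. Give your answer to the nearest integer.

n = 13, ΣRT = 4860, M = 373.846
Σ(x−M)² = 37285.69; s = √(37285.69/12) = 55.742
Cutoffs: 373.846 ± 2·55.742 → [262.4, 485.3]
No RTs fall outside the cutoffs; all 13 retained. Mean = 4860/13 = 373.846

374 ms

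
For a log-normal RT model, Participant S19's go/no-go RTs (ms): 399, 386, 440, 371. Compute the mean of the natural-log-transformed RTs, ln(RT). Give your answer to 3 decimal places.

ln(RT): 5.9890, 5.9558, 6.0868, 5.9162
Σ ln(RT) = 23.9478
Mean = 23.9478/4 = 5.98694

5.987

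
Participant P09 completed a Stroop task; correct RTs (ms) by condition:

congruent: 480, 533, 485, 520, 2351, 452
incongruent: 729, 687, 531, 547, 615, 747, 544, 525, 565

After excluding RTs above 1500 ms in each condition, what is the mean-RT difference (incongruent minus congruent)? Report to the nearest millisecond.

116 ms

congruent: exclude 2351
M(congruent) = 2470/5 = 494.000
M(incongruent) = 5490/9 = 610.000
Difference = 610.000 − 494.000 = 116.000 ms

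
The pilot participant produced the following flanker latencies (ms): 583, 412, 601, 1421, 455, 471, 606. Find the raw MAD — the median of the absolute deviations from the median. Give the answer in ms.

Sorted: 412, 455, 471, 583, 601, 606, 1421 → median = 583
|x − 583|: 0, 171, 18, 838, 128, 112, 23
Sorted deviations: 0, 18, 23, 112, 128, 171, 838 → MAD = 112

112 ms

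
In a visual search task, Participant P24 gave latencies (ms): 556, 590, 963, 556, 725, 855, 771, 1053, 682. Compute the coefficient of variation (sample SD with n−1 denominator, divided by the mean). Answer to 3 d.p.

n = 9, Σ = 6751, M = 750.1111
Σ(x−M)² = 254764.889; s = √(254764.889/8) = 178.4534
CV = 178.4534 / 750.1111 = 0.23790

0.238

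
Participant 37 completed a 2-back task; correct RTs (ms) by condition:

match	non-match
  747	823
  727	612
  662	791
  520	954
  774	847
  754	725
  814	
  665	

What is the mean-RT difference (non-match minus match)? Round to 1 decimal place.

M(match) = 5663/8 = 707.875
M(non-match) = 4752/6 = 792.000
Difference = 792.000 − 707.875 = 84.125 ms

84.1 ms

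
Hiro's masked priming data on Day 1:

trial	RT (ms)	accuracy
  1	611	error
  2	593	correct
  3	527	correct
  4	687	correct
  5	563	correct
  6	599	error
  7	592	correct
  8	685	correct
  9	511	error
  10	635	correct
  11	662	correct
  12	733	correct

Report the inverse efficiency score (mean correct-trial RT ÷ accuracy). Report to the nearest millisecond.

Correct trials (n=9): 593, 527, 687, 563, 592, 685, 635, 662, 733
Mean correct RT = 5677/9 = 630.7778 ms
Proportion correct = 9/12
IES = 630.7778 / (9/12) = 841.037 ms

841 ms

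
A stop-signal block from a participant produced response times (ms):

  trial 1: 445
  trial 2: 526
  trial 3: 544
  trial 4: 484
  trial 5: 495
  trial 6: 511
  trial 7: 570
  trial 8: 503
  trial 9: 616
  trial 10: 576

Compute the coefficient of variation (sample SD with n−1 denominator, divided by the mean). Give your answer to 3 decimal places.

0.096

n = 10, Σ = 5270, M = 527.0000
Σ(x−M)² = 22890.000; s = √(22890.000/9) = 50.4315
CV = 50.4315 / 527.0000 = 0.09570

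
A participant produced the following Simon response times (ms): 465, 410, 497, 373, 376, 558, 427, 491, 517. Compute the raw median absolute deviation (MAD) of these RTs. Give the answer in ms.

52 ms

Sorted: 373, 376, 410, 427, 465, 491, 497, 517, 558 → median = 465
|x − 465|: 0, 55, 32, 92, 89, 93, 38, 26, 52
Sorted deviations: 0, 26, 32, 38, 52, 55, 89, 92, 93 → MAD = 52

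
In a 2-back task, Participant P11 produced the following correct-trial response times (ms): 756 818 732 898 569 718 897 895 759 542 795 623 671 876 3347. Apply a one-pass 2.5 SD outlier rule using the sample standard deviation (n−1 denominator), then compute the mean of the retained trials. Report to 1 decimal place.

753.5 ms

n = 15, ΣRT = 13896, M = 926.400
Σ(x−M)² = 6464577.60; s = √(6464577.60/14) = 679.526
Cutoffs: 926.400 ± 2.5·679.526 → [-772.4, 2625.2]
Outside: 3347 → excluded.
Retained (n=14): Σ = 10549, mean = 10549/14 = 753.500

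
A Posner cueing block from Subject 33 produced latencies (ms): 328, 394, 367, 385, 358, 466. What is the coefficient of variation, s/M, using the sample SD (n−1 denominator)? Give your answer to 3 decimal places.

n = 6, Σ = 2298, M = 383.0000
Σ(x−M)² = 10920.000; s = √(10920.000/5) = 46.7333
CV = 46.7333 / 383.0000 = 0.12202

0.122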